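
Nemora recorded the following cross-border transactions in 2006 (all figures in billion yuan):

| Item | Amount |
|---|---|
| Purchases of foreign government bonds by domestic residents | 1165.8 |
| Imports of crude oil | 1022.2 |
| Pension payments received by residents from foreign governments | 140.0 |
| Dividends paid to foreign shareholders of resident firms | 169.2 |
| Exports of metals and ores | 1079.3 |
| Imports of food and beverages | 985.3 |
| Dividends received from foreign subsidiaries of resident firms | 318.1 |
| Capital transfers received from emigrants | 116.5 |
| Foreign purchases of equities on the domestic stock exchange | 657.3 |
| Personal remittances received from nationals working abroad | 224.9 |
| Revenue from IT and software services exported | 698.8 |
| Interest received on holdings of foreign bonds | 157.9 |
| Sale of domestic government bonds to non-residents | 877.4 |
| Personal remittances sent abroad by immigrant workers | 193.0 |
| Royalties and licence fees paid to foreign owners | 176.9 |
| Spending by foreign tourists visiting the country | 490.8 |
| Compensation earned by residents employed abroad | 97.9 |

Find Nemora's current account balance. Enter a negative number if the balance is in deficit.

661.1

Goods: -985.3 + 1079.3 - 1022.2 = -928.2
Services: 698.8 - 176.9 + 490.8 = 1012.7
Primary income: 97.9 + 318.1 - 169.2 + 157.9 = 404.7
Secondary income: 140.0 - 193.0 + 224.9 = 171.9
Current account = (-928.2) + 1012.7 + 404.7 + 171.9 = 661.1
(Excluded from the current account — financial account: purchases of foreign government bonds by domestic residents 1165.8, foreign purchases of equities on the domestic stock exchange 657.3, sale of domestic government bonds to non-residents 877.4; capital account: capital transfers received from emigrants 116.5.)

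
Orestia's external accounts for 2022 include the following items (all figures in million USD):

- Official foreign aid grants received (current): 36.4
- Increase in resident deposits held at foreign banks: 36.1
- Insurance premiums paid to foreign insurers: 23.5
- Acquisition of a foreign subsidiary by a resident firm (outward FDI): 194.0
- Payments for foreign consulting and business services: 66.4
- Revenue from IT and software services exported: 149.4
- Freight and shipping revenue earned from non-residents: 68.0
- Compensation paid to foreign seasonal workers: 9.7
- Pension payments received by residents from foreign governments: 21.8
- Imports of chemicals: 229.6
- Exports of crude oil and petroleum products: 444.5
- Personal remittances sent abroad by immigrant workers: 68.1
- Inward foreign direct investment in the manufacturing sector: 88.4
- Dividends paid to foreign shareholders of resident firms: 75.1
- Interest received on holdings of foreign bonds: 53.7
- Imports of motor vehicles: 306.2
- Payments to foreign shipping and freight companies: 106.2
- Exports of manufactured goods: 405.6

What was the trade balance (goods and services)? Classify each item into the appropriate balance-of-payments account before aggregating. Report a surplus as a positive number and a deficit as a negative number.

335.6

Goods: 405.6 + 444.5 - 306.2 - 229.6 = 314.3
Services: -106.2 + 68.0 - 23.5 + 149.4 - 66.4 = 21.3
Trade balance = 314.3 + 21.3 = 335.6
(Excluded from the trade balance — secondary income: official foreign aid grants received (current) 36.4, pension payments received by residents from foreign governments 21.8, personal remittances sent abroad by immigrant workers 68.1; financial account: increase in resident deposits held at foreign banks 36.1, acquisition of a foreign subsidiary by a resident firm (outward FDI) 194.0, inward foreign direct investment in the manufacturing sector 88.4; primary income: compensation paid to foreign seasonal workers 9.7, dividends paid to foreign shareholders of resident firms 75.1, interest received on holdings of foreign bonds 53.7.)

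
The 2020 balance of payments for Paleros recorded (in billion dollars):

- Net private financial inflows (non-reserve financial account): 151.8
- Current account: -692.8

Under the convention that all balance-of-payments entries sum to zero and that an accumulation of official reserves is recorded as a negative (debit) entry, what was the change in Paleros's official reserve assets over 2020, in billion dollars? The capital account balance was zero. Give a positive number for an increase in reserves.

-541.0

Official reserve transactions balance = -((-692.8) + 151.8) = 541.0
An accumulation of reserves is recorded as a debit (negative entry), so the change in the stock of reserves is the negative of that balance.
Change in official reserves = -(541.0) = -541.0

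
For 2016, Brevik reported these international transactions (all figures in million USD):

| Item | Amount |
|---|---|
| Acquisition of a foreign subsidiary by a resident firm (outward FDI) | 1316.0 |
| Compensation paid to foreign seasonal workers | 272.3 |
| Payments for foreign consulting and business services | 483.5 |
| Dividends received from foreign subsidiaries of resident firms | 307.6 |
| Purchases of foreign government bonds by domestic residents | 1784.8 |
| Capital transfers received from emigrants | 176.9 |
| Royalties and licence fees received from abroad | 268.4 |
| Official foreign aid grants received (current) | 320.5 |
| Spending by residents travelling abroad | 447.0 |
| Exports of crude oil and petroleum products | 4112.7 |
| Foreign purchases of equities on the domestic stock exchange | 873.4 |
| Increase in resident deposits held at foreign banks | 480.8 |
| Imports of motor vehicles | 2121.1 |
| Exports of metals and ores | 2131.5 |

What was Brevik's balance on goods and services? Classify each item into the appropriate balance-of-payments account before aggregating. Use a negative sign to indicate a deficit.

Goods: 4112.7 - 2121.1 + 2131.5 = 4123.1
Services: 268.4 - 447.0 - 483.5 = -662.1
Trade balance = 4123.1 + (-662.1) = 3461.0
(Excluded from the trade balance — financial account: acquisition of a foreign subsidiary by a resident firm (outward FDI) 1316.0, purchases of foreign government bonds by domestic residents 1784.8, foreign purchases of equities on the domestic stock exchange 873.4, increase in resident deposits held at foreign banks 480.8; primary income: compensation paid to foreign seasonal workers 272.3, dividends received from foreign subsidiaries of resident firms 307.6; capital account: capital transfers received from emigrants 176.9; secondary income: official foreign aid grants received (current) 320.5.)

3461.0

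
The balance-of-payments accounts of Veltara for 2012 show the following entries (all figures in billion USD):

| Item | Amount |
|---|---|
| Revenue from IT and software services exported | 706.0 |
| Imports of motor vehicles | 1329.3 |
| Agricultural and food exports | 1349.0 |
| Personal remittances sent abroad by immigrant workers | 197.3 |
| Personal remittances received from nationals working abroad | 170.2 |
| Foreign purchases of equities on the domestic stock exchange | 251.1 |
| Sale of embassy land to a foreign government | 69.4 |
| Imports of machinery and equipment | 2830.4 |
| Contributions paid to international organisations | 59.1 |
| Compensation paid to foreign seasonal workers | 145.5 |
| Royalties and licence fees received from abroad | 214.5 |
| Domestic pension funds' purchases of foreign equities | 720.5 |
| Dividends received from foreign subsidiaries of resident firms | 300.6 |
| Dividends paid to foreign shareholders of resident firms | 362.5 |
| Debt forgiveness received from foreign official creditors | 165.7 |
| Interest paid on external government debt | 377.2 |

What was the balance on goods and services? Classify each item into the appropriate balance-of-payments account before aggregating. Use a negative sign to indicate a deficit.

Goods: -1329.3 + 1349.0 - 2830.4 = -2810.7
Services: 706.0 + 214.5 = 920.5
Trade balance = -2810.7 + 920.5 = -1890.2
(Excluded from the trade balance — secondary income: personal remittances sent abroad by immigrant workers 197.3, personal remittances received from nationals working abroad 170.2, contributions paid to international organisations 59.1; financial account: foreign purchases of equities on the domestic stock exchange 251.1, domestic pension funds' purchases of foreign equities 720.5; capital account: sale of embassy land to a foreign government 69.4, debt forgiveness received from foreign official creditors 165.7; primary income: compensation paid to foreign seasonal workers 145.5, dividends received from foreign subsidiaries of resident firms 300.6, dividends paid to foreign shareholders of resident firms 362.5, interest paid on external government debt 377.2.)

-1890.2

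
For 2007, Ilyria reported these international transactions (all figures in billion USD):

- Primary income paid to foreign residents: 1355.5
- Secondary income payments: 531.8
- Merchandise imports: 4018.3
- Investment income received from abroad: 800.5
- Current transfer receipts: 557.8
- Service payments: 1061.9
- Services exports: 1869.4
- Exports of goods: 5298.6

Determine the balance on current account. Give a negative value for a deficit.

Goods balance = 5298.6 - 4018.3 = 1280.3
Services balance = 1869.4 - 1061.9 = 807.5
Trade balance (goods + services) = 1280.3 + 807.5 = 2087.8
Net primary income = 800.5 - 1355.5 = -555.0
Net secondary income = 557.8 - 531.8 = 26.0
Current account = 2087.8 + (-555.0) + 26.0 = 1558.8

1558.8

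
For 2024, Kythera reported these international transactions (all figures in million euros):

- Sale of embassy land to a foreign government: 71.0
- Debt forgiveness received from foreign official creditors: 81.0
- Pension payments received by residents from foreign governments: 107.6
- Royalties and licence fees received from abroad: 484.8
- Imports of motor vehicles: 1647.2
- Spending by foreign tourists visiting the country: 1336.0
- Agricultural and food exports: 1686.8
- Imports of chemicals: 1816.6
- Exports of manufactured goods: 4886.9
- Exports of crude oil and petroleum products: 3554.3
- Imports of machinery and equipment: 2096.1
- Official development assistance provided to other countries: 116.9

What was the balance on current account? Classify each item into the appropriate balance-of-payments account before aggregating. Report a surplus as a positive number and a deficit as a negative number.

6379.6

Goods: -1816.6 + 1686.8 + 4886.9 - 1647.2 - 2096.1 + 3554.3 = 4568.1
Services: 1336.0 + 484.8 = 1820.8
Secondary income: 107.6 - 116.9 = -9.3
Current account = 4568.1 + 1820.8 + (-9.3) = 6379.6
(Excluded from the current account — capital account: sale of embassy land to a foreign government 71.0, debt forgiveness received from foreign official creditors 81.0.)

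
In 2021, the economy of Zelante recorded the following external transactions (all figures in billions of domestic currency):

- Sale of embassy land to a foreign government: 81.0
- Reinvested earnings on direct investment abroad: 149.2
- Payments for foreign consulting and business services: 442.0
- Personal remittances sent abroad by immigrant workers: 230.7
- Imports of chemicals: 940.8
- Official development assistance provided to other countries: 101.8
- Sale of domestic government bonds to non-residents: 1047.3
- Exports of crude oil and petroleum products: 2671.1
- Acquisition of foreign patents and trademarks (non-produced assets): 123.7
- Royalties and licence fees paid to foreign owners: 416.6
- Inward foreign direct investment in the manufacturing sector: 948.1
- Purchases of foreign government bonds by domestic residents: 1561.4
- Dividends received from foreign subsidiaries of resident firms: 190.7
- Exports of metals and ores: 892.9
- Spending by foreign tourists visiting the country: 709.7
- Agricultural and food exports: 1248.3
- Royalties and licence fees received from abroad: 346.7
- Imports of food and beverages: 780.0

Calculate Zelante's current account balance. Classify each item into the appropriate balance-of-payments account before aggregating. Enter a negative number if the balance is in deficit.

3296.7

Goods: -940.8 + 2671.1 - 780.0 + 892.9 + 1248.3 = 3091.5
Services: -416.6 + 709.7 - 442.0 + 346.7 = 197.8
Primary income: 149.2 + 190.7 = 339.9
Secondary income: -230.7 - 101.8 = -332.5
Current account = 3091.5 + 197.8 + 339.9 + (-332.5) = 3296.7
(Excluded from the current account — capital account: sale of embassy land to a foreign government 81.0, acquisition of foreign patents and trademarks (non-produced assets) 123.7; financial account: sale of domestic government bonds to non-residents 1047.3, inward foreign direct investment in the manufacturing sector 948.1, purchases of foreign government bonds by domestic residents 1561.4.)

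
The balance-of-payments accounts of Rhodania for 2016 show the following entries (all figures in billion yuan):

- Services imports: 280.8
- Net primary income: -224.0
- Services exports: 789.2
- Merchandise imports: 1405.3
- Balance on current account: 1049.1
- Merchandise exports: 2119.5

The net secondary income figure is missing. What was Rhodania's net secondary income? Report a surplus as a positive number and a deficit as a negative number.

50.5

Current account = goods balance + services balance + net primary income + net secondary income
Sum of the known components = 998.6
Net secondary income = CA - (known components) = 1049.1 - 998.6 = 50.5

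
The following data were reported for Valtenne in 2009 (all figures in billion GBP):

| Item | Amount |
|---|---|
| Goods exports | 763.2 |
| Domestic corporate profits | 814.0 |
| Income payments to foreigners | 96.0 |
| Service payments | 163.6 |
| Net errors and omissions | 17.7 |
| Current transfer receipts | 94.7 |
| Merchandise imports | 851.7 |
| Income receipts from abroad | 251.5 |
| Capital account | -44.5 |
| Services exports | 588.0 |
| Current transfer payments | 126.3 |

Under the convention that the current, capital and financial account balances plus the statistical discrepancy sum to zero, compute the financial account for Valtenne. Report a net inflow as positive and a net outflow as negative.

Goods balance = 763.2 - 851.7 = -88.5
Services balance = 588.0 - 163.6 = 424.4
Trade balance (goods + services) = -88.5 + 424.4 = 335.9
Net primary income = 251.5 - 96.0 = 155.5
Net secondary income = 94.7 - 126.3 = -31.6
Current account = 335.9 + 155.5 + (-31.6) = 459.8
Financial account = -(459.8 + (-44.5) + 17.7) = -433.0

-433.0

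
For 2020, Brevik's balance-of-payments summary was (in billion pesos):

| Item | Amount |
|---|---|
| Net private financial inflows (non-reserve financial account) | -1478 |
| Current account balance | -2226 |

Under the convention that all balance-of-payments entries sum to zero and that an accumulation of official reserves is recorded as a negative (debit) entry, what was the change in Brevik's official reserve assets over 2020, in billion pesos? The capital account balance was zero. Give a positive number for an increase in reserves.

Official reserve transactions balance = -((-2226) + (-1478)) = 3704
An accumulation of reserves is recorded as a debit (negative entry), so the change in the stock of reserves is the negative of that balance.
Change in official reserves = -(3704) = -3704

-3704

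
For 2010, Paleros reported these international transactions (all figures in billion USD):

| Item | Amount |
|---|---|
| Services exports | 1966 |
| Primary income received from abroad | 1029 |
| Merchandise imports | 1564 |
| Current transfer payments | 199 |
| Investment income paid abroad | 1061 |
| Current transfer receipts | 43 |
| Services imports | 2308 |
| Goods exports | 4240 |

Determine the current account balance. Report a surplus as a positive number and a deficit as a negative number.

Goods balance = 4240 - 1564 = 2676
Services balance = 1966 - 2308 = -342
Trade balance (goods + services) = 2676 + (-342) = 2334
Net primary income = 1029 - 1061 = -32
Net secondary income = 43 - 199 = -156
Current account = 2334 + (-32) + (-156) = 2146

2146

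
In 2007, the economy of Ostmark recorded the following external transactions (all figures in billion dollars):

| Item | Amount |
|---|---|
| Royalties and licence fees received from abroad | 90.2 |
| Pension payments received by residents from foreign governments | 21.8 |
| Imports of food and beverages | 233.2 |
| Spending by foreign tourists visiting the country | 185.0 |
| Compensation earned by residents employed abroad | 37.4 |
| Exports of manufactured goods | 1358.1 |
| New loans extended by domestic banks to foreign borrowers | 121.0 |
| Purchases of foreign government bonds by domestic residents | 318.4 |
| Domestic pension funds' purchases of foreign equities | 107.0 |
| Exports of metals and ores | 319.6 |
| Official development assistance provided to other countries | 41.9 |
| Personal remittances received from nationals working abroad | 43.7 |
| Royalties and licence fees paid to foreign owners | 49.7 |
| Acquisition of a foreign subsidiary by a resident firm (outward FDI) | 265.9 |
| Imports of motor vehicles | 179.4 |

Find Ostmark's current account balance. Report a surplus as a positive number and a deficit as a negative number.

1551.6

Goods: -233.2 + 1358.1 - 179.4 + 319.6 = 1265.1
Services: 90.2 + 185.0 - 49.7 = 225.5
Primary income: 37.4
Secondary income: 43.7 - 41.9 + 21.8 = 23.6
Current account = 1265.1 + 225.5 + 37.4 + 23.6 = 1551.6
(Excluded from the current account — financial account: new loans extended by domestic banks to foreign borrowers 121.0, purchases of foreign government bonds by domestic residents 318.4, domestic pension funds' purchases of foreign equities 107.0, acquisition of a foreign subsidiary by a resident firm (outward FDI) 265.9.)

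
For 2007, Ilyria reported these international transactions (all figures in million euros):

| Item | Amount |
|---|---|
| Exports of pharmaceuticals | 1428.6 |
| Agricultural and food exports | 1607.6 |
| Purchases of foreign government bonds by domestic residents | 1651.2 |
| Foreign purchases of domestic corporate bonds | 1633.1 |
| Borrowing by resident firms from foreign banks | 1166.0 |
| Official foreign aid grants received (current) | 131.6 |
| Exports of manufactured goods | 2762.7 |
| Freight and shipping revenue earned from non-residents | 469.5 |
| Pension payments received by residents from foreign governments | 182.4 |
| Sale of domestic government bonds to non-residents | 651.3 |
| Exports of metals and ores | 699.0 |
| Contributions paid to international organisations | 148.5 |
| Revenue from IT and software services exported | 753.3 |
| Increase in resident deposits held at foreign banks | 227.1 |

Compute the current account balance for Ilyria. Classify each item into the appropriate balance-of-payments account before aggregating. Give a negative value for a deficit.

7886.2

Goods: 699.0 + 2762.7 + 1428.6 + 1607.6 = 6497.9
Services: 753.3 + 469.5 = 1222.8
Secondary income: 182.4 + 131.6 - 148.5 = 165.5
Current account = 6497.9 + 1222.8 + 165.5 = 7886.2
(Excluded from the current account — financial account: purchases of foreign government bonds by domestic residents 1651.2, foreign purchases of domestic corporate bonds 1633.1, borrowing by resident firms from foreign banks 1166.0, sale of domestic government bonds to non-residents 651.3, increase in resident deposits held at foreign banks 227.1.)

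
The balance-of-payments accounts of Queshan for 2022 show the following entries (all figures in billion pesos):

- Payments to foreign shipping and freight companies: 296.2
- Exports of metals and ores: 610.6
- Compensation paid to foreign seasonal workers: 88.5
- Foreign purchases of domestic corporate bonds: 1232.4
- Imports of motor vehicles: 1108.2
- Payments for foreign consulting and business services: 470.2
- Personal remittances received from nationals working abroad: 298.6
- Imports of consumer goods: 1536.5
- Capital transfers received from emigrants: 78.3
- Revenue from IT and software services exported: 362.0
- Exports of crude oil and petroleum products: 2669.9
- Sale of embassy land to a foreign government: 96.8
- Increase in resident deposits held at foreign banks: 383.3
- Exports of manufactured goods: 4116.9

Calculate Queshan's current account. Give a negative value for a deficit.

Goods: -1108.2 + 4116.9 - 1536.5 + 610.6 + 2669.9 = 4752.7
Services: -470.2 + 362.0 - 296.2 = -404.4
Primary income: -88.5
Secondary income: 298.6
Current account = 4752.7 + (-404.4) + (-88.5) + 298.6 = 4558.4
(Excluded from the current account — financial account: foreign purchases of domestic corporate bonds 1232.4, increase in resident deposits held at foreign banks 383.3; capital account: capital transfers received from emigrants 78.3, sale of embassy land to a foreign government 96.8.)

4558.4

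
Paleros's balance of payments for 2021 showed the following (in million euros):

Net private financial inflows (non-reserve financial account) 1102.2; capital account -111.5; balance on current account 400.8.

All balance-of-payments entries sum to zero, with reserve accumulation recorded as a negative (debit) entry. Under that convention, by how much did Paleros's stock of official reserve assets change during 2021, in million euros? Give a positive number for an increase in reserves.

1391.5

Official reserve transactions balance = -(400.8 + (-111.5) + 1102.2) = -1391.5
An accumulation of reserves is recorded as a debit (negative entry), so the change in the stock of reserves is the negative of that balance.
Change in official reserves = -(-1391.5) = 1391.5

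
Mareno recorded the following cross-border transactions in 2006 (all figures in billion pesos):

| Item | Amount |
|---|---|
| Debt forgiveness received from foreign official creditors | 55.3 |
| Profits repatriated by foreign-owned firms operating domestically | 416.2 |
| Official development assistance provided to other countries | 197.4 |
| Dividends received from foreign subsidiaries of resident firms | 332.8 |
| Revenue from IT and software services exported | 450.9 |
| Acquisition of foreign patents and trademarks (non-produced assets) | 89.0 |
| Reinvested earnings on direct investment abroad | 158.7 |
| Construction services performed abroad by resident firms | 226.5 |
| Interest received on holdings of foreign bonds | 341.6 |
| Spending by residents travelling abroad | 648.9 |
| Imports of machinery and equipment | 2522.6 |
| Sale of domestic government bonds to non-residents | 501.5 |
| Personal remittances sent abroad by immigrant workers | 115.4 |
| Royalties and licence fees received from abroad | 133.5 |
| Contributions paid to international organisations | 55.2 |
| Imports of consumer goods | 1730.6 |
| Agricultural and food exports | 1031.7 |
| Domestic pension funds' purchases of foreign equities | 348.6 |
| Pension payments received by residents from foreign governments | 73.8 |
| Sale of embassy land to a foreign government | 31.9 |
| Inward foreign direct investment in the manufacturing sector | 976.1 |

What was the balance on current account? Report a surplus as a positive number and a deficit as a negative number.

-2936.8

Goods: -2522.6 + 1031.7 - 1730.6 = -3221.5
Services: 226.5 + 450.9 - 648.9 + 133.5 = 162.0
Primary income: 332.8 + 158.7 + 341.6 - 416.2 = 416.9
Secondary income: -197.4 - 115.4 + 73.8 - 55.2 = -294.2
Current account = (-3221.5) + 162.0 + 416.9 + (-294.2) = -2936.8
(Excluded from the current account — capital account: debt forgiveness received from foreign official creditors 55.3, acquisition of foreign patents and trademarks (non-produced assets) 89.0, sale of embassy land to a foreign government 31.9; financial account: sale of domestic government bonds to non-residents 501.5, domestic pension funds' purchases of foreign equities 348.6, inward foreign direct investment in the manufacturing sector 976.1.)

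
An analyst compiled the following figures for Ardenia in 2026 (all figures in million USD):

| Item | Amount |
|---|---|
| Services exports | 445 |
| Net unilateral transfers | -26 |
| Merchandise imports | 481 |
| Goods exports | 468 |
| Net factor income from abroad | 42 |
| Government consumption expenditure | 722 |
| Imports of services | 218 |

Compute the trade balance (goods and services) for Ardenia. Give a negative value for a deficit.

214

Goods balance = 468 - 481 = -13
Services balance = 445 - 218 = 227
Trade balance (goods + services) = -13 + 227 = 214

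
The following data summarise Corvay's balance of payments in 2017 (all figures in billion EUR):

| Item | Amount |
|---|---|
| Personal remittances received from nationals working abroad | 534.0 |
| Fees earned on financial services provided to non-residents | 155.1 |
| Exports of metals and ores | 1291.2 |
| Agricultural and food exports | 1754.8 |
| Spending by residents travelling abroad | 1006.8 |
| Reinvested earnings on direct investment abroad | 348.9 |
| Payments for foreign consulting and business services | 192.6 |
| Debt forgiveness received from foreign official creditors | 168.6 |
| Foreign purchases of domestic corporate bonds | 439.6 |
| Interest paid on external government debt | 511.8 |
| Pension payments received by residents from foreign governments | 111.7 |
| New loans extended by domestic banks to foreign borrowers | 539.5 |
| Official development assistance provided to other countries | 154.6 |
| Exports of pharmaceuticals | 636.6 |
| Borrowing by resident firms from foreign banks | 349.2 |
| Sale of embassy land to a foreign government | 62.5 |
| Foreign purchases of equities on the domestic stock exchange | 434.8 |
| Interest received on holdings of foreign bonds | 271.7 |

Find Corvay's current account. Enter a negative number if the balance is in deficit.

3238.2

Goods: 1754.8 + 1291.2 + 636.6 = 3682.6
Services: -192.6 + 155.1 - 1006.8 = -1044.3
Primary income: 271.7 + 348.9 - 511.8 = 108.8
Secondary income: 534.0 + 111.7 - 154.6 = 491.1
Current account = 3682.6 + (-1044.3) + 108.8 + 491.1 = 3238.2
(Excluded from the current account — capital account: debt forgiveness received from foreign official creditors 168.6, sale of embassy land to a foreign government 62.5; financial account: foreign purchases of domestic corporate bonds 439.6, new loans extended by domestic banks to foreign borrowers 539.5, borrowing by resident firms from foreign banks 349.2, foreign purchases of equities on the domestic stock exchange 434.8.)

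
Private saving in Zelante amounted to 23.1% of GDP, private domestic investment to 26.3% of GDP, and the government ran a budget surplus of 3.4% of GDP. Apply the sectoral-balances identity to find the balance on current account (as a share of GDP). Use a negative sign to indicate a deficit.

0.2

By the sectoral-balances identity, CA = (S_private - I) + (T - G).
Private balance = 23.1 - 26.3 = -3.2
Government balance (T - G) = 3.4
CA = -3.2 + 3.4 = 0.2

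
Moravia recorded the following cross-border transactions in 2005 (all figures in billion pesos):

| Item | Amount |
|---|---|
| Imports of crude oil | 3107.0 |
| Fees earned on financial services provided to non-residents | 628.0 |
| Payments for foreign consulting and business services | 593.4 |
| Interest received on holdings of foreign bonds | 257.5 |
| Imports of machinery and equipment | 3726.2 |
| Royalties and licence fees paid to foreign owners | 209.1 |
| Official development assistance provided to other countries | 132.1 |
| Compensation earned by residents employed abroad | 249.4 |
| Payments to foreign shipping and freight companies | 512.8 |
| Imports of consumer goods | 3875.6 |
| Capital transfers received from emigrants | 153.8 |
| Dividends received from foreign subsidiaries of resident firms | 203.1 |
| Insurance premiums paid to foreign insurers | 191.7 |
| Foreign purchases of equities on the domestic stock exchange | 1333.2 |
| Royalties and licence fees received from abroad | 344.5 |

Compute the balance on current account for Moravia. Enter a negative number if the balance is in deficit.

-10665.4

Goods: -3107.0 - 3726.2 - 3875.6 = -10708.8
Services: -209.1 + 344.5 - 593.4 - 512.8 - 191.7 + 628.0 = -534.5
Primary income: 257.5 + 249.4 + 203.1 = 710.0
Secondary income: -132.1
Current account = (-10708.8) + (-534.5) + 710.0 + (-132.1) = -10665.4
(Excluded from the current account — capital account: capital transfers received from emigrants 153.8; financial account: foreign purchases of equities on the domestic stock exchange 1333.2.)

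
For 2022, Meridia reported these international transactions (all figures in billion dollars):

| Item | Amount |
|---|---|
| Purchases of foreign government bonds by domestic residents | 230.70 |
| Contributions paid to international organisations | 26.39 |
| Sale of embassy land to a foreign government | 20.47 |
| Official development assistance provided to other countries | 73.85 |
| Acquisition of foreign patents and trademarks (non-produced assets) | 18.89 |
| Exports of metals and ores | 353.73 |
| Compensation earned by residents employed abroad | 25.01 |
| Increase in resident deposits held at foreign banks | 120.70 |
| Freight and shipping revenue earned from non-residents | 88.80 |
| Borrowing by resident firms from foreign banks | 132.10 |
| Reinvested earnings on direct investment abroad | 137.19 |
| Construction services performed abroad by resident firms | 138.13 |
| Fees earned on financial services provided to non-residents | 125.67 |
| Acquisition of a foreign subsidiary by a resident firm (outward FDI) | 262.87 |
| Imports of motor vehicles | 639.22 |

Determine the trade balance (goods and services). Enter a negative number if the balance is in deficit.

Goods: -639.22 + 353.73 = -285.49
Services: 125.67 + 138.13 + 88.80 = 352.60
Trade balance = -285.49 + 352.60 = 67.11
(Excluded from the trade balance — financial account: purchases of foreign government bonds by domestic residents 230.70, increase in resident deposits held at foreign banks 120.70, borrowing by resident firms from foreign banks 132.10, acquisition of a foreign subsidiary by a resident firm (outward FDI) 262.87; secondary income: contributions paid to international organisations 26.39, official development assistance provided to other countries 73.85; capital account: sale of embassy land to a foreign government 20.47, acquisition of foreign patents and trademarks (non-produced assets) 18.89; primary income: compensation earned by residents employed abroad 25.01, reinvested earnings on direct investment abroad 137.19.)

67.11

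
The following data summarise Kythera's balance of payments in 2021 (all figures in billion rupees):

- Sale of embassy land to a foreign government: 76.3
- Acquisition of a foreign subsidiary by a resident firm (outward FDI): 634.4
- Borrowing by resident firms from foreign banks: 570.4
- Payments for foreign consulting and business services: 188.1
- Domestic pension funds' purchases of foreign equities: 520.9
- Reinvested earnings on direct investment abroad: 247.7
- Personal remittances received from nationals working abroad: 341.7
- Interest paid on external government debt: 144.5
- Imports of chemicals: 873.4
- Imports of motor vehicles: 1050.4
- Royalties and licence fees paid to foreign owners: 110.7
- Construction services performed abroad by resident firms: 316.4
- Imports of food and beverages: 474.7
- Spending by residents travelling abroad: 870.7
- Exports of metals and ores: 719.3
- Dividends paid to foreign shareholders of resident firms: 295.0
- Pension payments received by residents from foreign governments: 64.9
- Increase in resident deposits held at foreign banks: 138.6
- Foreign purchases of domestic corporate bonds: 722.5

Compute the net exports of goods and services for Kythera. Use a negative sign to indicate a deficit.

-2532.3

Goods: 719.3 - 474.7 - 873.4 - 1050.4 = -1679.2
Services: -110.7 + 316.4 - 870.7 - 188.1 = -853.1
Trade balance = -1679.2 + (-853.1) = -2532.3
(Excluded from the trade balance — capital account: sale of embassy land to a foreign government 76.3; financial account: acquisition of a foreign subsidiary by a resident firm (outward FDI) 634.4, borrowing by resident firms from foreign banks 570.4, domestic pension funds' purchases of foreign equities 520.9, increase in resident deposits held at foreign banks 138.6, foreign purchases of domestic corporate bonds 722.5; primary income: reinvested earnings on direct investment abroad 247.7, interest paid on external government debt 144.5, dividends paid to foreign shareholders of resident firms 295.0; secondary income: personal remittances received from nationals working abroad 341.7, pension payments received by residents from foreign governments 64.9.)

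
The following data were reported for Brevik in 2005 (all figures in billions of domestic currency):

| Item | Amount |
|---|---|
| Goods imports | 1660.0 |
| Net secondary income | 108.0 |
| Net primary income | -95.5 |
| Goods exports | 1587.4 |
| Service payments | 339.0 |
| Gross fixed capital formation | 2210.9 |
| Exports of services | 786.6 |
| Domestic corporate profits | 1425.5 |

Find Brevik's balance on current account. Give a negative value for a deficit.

387.5

Goods balance = 1587.4 - 1660.0 = -72.6
Services balance = 786.6 - 339.0 = 447.6
Trade balance (goods + services) = -72.6 + 447.6 = 375.0
Net primary income = -95.5
Net secondary income = 108.0
Current account = 375.0 + (-95.5) + 108.0 = 387.5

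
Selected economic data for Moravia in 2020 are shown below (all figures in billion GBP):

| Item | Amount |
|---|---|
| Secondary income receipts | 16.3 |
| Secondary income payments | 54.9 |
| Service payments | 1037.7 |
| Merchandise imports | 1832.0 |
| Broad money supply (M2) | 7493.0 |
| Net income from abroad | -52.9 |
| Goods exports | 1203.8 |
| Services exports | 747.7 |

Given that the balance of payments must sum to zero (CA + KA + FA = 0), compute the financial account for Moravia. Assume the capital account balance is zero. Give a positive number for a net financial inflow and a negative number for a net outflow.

1009.7

Goods balance = 1203.8 - 1832.0 = -628.2
Services balance = 747.7 - 1037.7 = -290.0
Trade balance (goods + services) = -628.2 + (-290.0) = -918.2
Net primary income = -52.9
Net secondary income = 16.3 - 54.9 = -38.6
Current account = -918.2 + (-52.9) + (-38.6) = -1009.7
Financial account = -(-1009.7) = 1009.7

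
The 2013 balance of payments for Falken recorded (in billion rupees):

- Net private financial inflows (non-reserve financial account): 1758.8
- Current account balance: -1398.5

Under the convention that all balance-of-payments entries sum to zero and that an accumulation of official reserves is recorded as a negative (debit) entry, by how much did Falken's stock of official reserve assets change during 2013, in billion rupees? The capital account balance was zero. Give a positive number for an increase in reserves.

Official reserve transactions balance = -((-1398.5) + 1758.8) = -360.3
An accumulation of reserves is recorded as a debit (negative entry), so the change in the stock of reserves is the negative of that balance.
Change in official reserves = -(-360.3) = 360.3

360.3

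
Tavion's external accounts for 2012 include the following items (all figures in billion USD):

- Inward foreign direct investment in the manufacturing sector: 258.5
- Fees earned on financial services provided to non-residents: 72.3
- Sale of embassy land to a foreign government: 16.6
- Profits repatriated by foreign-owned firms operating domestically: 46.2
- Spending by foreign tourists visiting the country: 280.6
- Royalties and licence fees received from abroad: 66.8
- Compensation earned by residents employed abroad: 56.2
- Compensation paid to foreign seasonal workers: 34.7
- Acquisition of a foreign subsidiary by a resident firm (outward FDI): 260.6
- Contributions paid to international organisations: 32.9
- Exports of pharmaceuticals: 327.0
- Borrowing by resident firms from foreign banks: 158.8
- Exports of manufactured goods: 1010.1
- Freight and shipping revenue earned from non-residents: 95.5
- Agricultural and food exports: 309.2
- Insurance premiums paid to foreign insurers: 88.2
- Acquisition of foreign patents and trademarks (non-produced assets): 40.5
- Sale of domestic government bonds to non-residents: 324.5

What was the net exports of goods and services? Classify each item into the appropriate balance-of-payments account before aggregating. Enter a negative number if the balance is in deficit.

Goods: 1010.1 + 327.0 + 309.2 = 1646.3
Services: 66.8 + 95.5 + 72.3 + 280.6 - 88.2 = 427.0
Trade balance = 1646.3 + 427.0 = 2073.3
(Excluded from the trade balance — financial account: inward foreign direct investment in the manufacturing sector 258.5, acquisition of a foreign subsidiary by a resident firm (outward FDI) 260.6, borrowing by resident firms from foreign banks 158.8, sale of domestic government bonds to non-residents 324.5; capital account: sale of embassy land to a foreign government 16.6, acquisition of foreign patents and trademarks (non-produced assets) 40.5; primary income: profits repatriated by foreign-owned firms operating domestically 46.2, compensation earned by residents employed abroad 56.2, compensation paid to foreign seasonal workers 34.7; secondary income: contributions paid to international organisations 32.9.)

2073.3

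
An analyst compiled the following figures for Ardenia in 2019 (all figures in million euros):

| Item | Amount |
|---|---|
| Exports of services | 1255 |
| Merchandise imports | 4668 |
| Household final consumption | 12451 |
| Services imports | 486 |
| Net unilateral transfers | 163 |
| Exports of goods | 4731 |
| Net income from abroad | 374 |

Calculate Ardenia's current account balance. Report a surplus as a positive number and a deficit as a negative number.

1369

Goods balance = 4731 - 4668 = 63
Services balance = 1255 - 486 = 769
Trade balance (goods + services) = 63 + 769 = 832
Net primary income = 374
Net secondary income = 163
Current account = 832 + 374 + 163 = 1369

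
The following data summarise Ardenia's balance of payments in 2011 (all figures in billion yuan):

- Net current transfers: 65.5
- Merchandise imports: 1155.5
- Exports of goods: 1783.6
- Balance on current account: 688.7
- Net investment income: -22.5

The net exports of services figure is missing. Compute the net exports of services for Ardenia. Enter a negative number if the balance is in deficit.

Current account = goods balance + services balance + net primary income + net secondary income
Sum of the known components = 671.1
Net exports of services = CA - (known components) = 688.7 - 671.1 = 17.6

17.6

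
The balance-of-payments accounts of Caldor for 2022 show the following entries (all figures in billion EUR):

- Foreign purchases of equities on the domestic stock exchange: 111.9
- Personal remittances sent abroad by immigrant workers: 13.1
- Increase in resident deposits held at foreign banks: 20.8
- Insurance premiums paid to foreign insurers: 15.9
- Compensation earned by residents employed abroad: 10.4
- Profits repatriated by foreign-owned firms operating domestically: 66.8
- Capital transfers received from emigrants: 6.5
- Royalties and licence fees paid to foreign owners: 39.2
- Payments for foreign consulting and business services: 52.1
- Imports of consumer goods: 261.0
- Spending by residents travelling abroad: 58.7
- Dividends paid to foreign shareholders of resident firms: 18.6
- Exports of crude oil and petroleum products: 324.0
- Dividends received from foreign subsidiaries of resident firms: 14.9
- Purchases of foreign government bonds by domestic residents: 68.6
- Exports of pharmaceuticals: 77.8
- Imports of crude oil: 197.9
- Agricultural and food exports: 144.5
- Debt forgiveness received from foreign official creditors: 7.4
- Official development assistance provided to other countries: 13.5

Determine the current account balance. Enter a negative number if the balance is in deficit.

-165.2

Goods: 77.8 + 324.0 - 197.9 - 261.0 + 144.5 = 87.4
Services: -39.2 - 52.1 - 58.7 - 15.9 = -165.9
Primary income: 14.9 - 66.8 - 18.6 + 10.4 = -60.1
Secondary income: -13.5 - 13.1 = -26.6
Current account = 87.4 + (-165.9) + (-60.1) + (-26.6) = -165.2
(Excluded from the current account — financial account: foreign purchases of equities on the domestic stock exchange 111.9, increase in resident deposits held at foreign banks 20.8, purchases of foreign government bonds by domestic residents 68.6; capital account: capital transfers received from emigrants 6.5, debt forgiveness received from foreign official creditors 7.4.)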